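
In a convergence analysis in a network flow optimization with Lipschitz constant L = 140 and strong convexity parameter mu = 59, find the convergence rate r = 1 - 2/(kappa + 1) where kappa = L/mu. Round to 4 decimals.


Step 1: Compute the condition number.
kappa = L/mu = 140/59 = 2.3729
Step 2: Compute the convergence rate.
r = 1 - 2/(kappa + 1) = 1 - 2*mu/(L + mu) = (L - mu)/(L + mu) = 81/199 = 0.407


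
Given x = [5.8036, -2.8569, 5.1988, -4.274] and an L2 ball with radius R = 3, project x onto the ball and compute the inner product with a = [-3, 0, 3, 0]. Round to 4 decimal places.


Step 1: Compute ||x|| (intermediates to 6 decimals).
||x|| = sqrt(5.8036^2 + (-2.8569)^2 + 5.1988^2 + (-4.274)^2) = 9.334787
Step 2: Project.
Since ||x|| > R, scale = R/||x|| = 3/9.334787 = 0.321379, proj(x) = scale * x
proj(x) = [1.865155, -0.918148, 1.670785, -1.373574]
Step 3: Dot product.
a^T * proj(x) = -3*1.865155 + 0*(-0.918148) + 3*1.670785 + 0*(-1.373574) = -0.5831


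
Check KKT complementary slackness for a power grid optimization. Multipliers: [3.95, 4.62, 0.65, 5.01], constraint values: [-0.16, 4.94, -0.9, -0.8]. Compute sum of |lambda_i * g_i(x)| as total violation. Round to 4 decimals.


KKT complementary slackness check:
lambda_1 * g_1 = 3.95 * -0.16 = -0.632
lambda_2 * g_2 = 4.62 * 4.94 = 22.8228
lambda_3 * g_3 = 0.65 * -0.9 = -0.585
lambda_4 * g_4 = 5.01 * -0.8 = -4.008
Total violation = 0.632 + 22.8228 + 0.585 + 4.008 = 28.0478


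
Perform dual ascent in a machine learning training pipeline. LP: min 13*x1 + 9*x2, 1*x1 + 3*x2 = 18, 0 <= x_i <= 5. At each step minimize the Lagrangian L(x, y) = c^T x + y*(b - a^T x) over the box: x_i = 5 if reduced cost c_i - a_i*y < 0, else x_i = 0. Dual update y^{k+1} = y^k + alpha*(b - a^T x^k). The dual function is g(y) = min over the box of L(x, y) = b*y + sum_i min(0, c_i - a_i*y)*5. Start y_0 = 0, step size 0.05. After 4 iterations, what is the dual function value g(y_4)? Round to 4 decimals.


Dual ascent for LP: min 13*x1 + 9*x2, 1*x1 + 3*x2 = 18, 0 <= x_i <= 5
Step 1: y^k = 0.0, reduced costs: (13.0, 9.0)
  x^k = (0.0, 0.0), subgradient = b - a^T x = 18.0
  y^{k+1} = 0.0 + 0.05*18.0 = 0.9
Step 2: y^k = 0.9, reduced costs: (12.1, 6.3)
  x^k = (0.0, 0.0), subgradient = b - a^T x = 18.0
  y^{k+1} = 0.9 + 0.05*18.0 = 1.8
Step 3: y^k = 1.8, reduced costs: (11.2, 3.6)
  x^k = (0.0, 0.0), subgradient = b - a^T x = 18.0
  y^{k+1} = 1.8 + 0.05*18.0 = 2.7
Step 4: y^k = 2.7, reduced costs: (10.3, 0.9)
  x^k = (0.0, 0.0), subgradient = b - a^T x = 18.0
  y^{k+1} = 2.7 + 0.05*18.0 = 3.6
Dual objective at y_4 = 3.6: reduced costs (9.4, -1.8), box minimizer x = (0.0, 5.0)
g(y_4) = b*y + (c1 - a1*y)*x1 + (c2 - a2*y)*x2 = 18*3.6 + 9.4*0.0 + (-1.8)*5.0 = 64.8 + 0.0 - 9.0 = 55.8


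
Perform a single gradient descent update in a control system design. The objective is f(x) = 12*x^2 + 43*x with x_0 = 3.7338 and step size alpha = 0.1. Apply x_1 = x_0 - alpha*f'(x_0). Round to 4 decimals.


We compute the gradient at x_0 and apply the update.
f'(x) = 24*x + 43
f'(3.7338) = 24*3.7338 + 43 = 132.6112
x_1 = 3.7338 - 0.1*132.6112 = -9.5273


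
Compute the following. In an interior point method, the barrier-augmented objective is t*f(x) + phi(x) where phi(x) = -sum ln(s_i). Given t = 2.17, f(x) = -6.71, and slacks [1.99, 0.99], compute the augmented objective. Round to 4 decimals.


Step 1: Compute log-barrier.
ln values: [0.6881, -0.0101]
phi = -(0.6881 - 0.0101) = -0.6781
Step 2: Compute augmented objective.
t*f(x) = 2.17*-6.71 = -14.5607
Total = -14.5607 - 0.6781 = -15.2388


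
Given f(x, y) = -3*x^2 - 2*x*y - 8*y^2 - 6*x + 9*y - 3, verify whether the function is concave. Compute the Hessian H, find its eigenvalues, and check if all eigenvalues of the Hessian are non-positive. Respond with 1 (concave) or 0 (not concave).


The Hessian of f(x,y) = -3*x^2 - 2*x*y - 8*y^2 - 6*x + 9*y - 3 is:
H = [[-6, -2], [-2, -16]]
Trace = -6 - 16 = -22
Determinant = -6*-16 - (-2)^2 = 92
Discriminant = (-22)^2 - 4*92 = 116.0
Eigenvalues: lambda_1 = -16.3852, lambda_2 = -5.6148
The function is concave.

1


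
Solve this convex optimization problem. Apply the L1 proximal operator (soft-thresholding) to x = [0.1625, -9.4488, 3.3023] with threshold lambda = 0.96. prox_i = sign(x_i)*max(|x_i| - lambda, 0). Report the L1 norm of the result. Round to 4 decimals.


Soft-thresholding with lambda = 0.96:
prox(0.1625) = sign(0.1625)*max(|0.1625| - 0.96, 0) = 0.0
prox(-9.4488) = sign(-9.4488)*max(|-9.4488| - 0.96, 0) = -8.4888
prox(3.3023) = sign(3.3023)*max(|3.3023| - 0.96, 0) = 2.3423
prox(x) = [0.0, -8.4888, 2.3423]
||prox(x)||_1 = 0.0 + 8.4888 + 2.3423 = 10.8311


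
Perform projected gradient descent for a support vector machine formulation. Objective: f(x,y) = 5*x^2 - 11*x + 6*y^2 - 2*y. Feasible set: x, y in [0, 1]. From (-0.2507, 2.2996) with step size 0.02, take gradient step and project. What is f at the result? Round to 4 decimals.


Step 1: Compute gradient at (-0.2507, 2.2996).
grad_x = 2*5*-0.2507 - 11 = -13.507
grad_y = 2*6*2.2996 - 2 = 25.5952
Step 2: Gradient step.
x_raw = -0.2507 - 0.02*-13.507 = 0.0194
y_raw = 2.2996 - 0.02*25.5952 = 1.7877
Step 3: Project onto [0, 1].
x_proj = clip(0.0194) = 0.0194
y_proj = clip(1.7877) = 1.0
Step 4: Evaluate f.
f(0.0194, 1.0) = 3.788


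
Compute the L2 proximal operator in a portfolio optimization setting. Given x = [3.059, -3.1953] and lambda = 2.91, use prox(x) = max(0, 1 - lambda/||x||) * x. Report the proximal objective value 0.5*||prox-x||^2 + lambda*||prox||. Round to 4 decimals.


Step 1: Compute ||x||.
||x|| = 4.4235
Step 2: Compute scaling factor.
scale = max(0, 1 - 2.91/4.4235) = 0.3422
Step 3: prox(x) = [1.0466, -1.0933]
||prox(x)|| = 1.5135
Step 4: Proximal objective.
0.5*||prox-x||^2 = 4.2341
lambda*||prox|| = 4.4043
Total = 8.6384


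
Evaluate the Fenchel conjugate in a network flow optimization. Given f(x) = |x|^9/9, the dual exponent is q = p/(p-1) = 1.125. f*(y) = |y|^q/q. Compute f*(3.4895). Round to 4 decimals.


The conjugate exponent q satisfies 1/p + 1/q = 1.
p = 9, so q = 9/(9 - 1) = 1.125
|y|^q = 3.4895^1.125 = 4.0795
f*(3.4895) = 4.0795 / 1.125 = 3.6262


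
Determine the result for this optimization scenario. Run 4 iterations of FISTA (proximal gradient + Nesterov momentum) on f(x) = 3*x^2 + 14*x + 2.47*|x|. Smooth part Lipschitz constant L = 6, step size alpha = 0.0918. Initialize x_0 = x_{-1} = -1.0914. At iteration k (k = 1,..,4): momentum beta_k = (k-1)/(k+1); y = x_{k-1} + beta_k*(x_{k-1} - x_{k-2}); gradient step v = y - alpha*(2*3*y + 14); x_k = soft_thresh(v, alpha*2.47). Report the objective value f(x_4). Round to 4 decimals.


FISTA on f(x) = 3*x^2 + 14*x + 2.47*|x|
L = 6, alpha = 0.0918
Iteration 1: beta = 0.0, y = -1.0914 + 0.0*(-1.0914 + 1.0914) = -1.0914
  grad(y) = 7.4516, v = y - alpha*grad = -1.7755
  prox(v) = soft_thresh(-1.7755, 0.2267) = -1.5487
Iteration 2: beta = 0.3333, y = -1.5487 + 0.3333*(-1.5487 + 1.0914) = -1.7011
  grad(y) = 3.7931, v = y - alpha*grad = -2.0494
  prox(v) = soft_thresh(-2.0494, 0.2267) = -1.8226
Iteration 3: beta = 0.5, y = -1.8226 + 0.5*(-1.8226 + 1.5487) = -1.9596
  grad(y) = 2.2426, v = y - alpha*grad = -2.1654
  prox(v) = soft_thresh(-2.1654, 0.2267) = -1.9387
Iteration 4: beta = 0.6, y = -1.9387 + 0.6*(-1.9387 + 1.8226) = -2.0083
  grad(y) = 1.95, v = y - alpha*grad = -2.1873
  prox(v) = soft_thresh(-2.1873, 0.2267) = -1.9606
f(x_4) = 3*(-1.9606)^2 + 14*(-1.9606) + 2.47*|-1.9606| = -11.0739


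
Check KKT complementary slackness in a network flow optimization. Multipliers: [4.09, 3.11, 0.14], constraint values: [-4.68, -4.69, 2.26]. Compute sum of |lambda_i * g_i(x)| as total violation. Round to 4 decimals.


KKT complementary slackness check:
lambda_1 * g_1 = 4.09 * -4.68 = -19.1412
lambda_2 * g_2 = 3.11 * -4.69 = -14.5859
lambda_3 * g_3 = 0.14 * 2.26 = 0.3164
Total violation = 19.1412 + 14.5859 + 0.3164 = 34.0435


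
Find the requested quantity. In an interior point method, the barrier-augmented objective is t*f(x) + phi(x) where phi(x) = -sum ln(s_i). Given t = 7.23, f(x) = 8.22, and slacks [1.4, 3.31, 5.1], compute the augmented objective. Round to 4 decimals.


Step 1: Compute log-barrier.
ln values: [0.3365, 1.1969, 1.6292]
phi = -(0.3365 + 1.1969 + 1.6292) = -3.1627
Step 2: Compute augmented objective.
t*f(x) = 7.23*8.22 = 59.4306
Total = 59.4306 - 3.1627 = 56.2679


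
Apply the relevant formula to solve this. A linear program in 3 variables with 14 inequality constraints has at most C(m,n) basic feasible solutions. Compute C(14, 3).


Each vertex corresponds to some choice of n active constraints out of m, so the number of vertices is at most C(m, n) = m! / (n!(m-n)!).
m = 14, n = 3
Numerator: 14 * 13 * 12
Denominator: 3! = 6
C(14, 3) = 364


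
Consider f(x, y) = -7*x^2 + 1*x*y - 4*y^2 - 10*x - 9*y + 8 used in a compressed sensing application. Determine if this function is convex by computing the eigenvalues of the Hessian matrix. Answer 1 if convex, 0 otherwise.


The Hessian of f(x,y) = -7*x^2 + 1*x*y - 4*y^2 - 10*x - 9*y + 8 is:
H = [[-14, 1], [1, -8]]
Trace = -14 - 8 = -22
Determinant = -14*-8 - (1)^2 = 111
Discriminant = (-22)^2 - 4*111 = 40.0
Eigenvalues: lambda_1 = -14.1623, lambda_2 = -7.8377
The function is not convex.

0


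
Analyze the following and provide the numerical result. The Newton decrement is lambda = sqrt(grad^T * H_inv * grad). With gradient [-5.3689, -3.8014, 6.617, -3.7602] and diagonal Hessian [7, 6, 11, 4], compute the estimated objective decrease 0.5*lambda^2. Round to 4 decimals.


Step 1: H is diagonal, so H^(-1) * g = [-0.767, -0.6336, 0.6015, -0.9401].
Step 2: g^T H^(-1) g = sum_i g_i^2 / H_ii
  = (-5.3689)^2/7 + (-3.8014)^2/6 + (6.617)^2/11 + (-3.7602)^2/4
  = 4.1179 + 2.4084 + 3.9804 + 3.5348 = 14.0415
Step 3: Objective decrease = 0.5 * g^T H^(-1) g = 7.0208


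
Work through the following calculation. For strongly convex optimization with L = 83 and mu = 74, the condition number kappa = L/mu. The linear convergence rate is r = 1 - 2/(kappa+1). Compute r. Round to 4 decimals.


Step 1: Compute the condition number.
kappa = L/mu = 83/74 = 1.1216
Step 2: Compute the convergence rate.
r = 1 - 2/(kappa + 1) = 1 - 2*mu/(L + mu) = (L - mu)/(L + mu) = 9/157 = 0.0573


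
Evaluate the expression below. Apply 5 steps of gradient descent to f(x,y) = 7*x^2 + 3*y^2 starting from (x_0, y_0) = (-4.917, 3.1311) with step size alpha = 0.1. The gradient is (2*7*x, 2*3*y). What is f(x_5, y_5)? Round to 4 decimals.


Gradient descent on f(x,y) = 7*x^2 + 3*y^2.
Starting point: (-4.917, 3.1311), alpha = 0.1
Step 1: grad_x = 2*7*-4.917 = -68.838, grad_y = 2*3*3.1311 = 18.7866
  x_1 = -4.917 - 0.1*-68.838 = 1.9668
  y_1 = 3.1311 - 0.1*18.7866 = 1.2524
Step 2: grad_x = 2*7*1.9668 = 27.5352, grad_y = 2*3*1.2524 = 7.5146
  x_2 = 1.9668 - 0.1*27.5352 = -0.7867
  y_2 = 1.2524 - 0.1*7.5146 = 0.501
Step 3: grad_x = 2*7*-0.7867 = -11.0141, grad_y = 2*3*0.501 = 3.0059
  x_3 = -0.7867 - 0.1*-11.0141 = 0.3147
  y_3 = 0.501 - 0.1*3.0059 = 0.2004
Step 4: grad_x = 2*7*0.3147 = 4.4056, grad_y = 2*3*0.2004 = 1.2023
  x_4 = 0.3147 - 0.1*4.4056 = -0.1259
  y_4 = 0.2004 - 0.1*1.2023 = 0.0802
Step 5: grad_x = 2*7*-0.1259 = -1.7623, grad_y = 2*3*0.0802 = 0.4809
  x_5 = -0.1259 - 0.1*-1.7623 = 0.0504
  y_5 = 0.0802 - 0.1*0.4809 = 0.0321
f(0.0504, 0.0321) = 7*0.0504^2 + 3*0.0321^2 = 0.0208


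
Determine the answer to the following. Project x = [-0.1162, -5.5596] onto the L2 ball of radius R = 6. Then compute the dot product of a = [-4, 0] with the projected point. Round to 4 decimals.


Step 1: Compute ||x|| (intermediates to 6 decimals).
||x|| = sqrt((-0.1162)^2 + (-5.5596)^2) = 5.560814
Step 2: Project.
Since ||x|| <= R, proj = x (no scaling needed).
proj(x) = [-0.1162, -5.5596]
Step 3: Dot product.
a^T * proj(x) = -4*(-0.1162) + 0*(-5.5596) = 0.4648


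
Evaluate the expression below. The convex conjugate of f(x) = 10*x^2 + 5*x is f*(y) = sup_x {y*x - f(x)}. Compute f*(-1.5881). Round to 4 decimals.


f*(y) = sup_x {y*x - a*x^2 - b*x} = sup_x {(y-b)*x - a*x^2}
FOC: (y - b) - 2a*x = 0 => x* = (y - b)/(2a)
x* = (-1.5881 - 5)/(2*10) = -0.3294
f*(-1.5881) = (y-b)^2/(4a) = (-1.5881 - 5)^2/(4*10)
= 43.4031/40 = 1.0851


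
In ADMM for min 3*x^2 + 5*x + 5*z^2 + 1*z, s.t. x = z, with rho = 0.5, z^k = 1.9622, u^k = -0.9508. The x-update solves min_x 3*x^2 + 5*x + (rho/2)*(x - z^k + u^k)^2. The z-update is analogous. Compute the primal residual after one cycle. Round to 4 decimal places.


ADMM iteration with rho = 0.5, z^k = 1.9622, u^k = -0.9508
Step 1: x-update.
Minimize 3*x^2 + 5*x + (0.5/2)*(x - 1.9622 - 0.9508)^2
FOC: (2*3 + 0.5)*x = -5 + 0.5*(1.9622 + 0.9508)
x^{k+1} = -0.5452
Step 2: z-update.
Minimize 5*z^2 + 1*z + (0.5/2)*(-0.5452 - z - 0.9508)^2
FOC: (2*5 + 0.5)*z = -1 + 0.5*(-0.5452 - 0.9508)
z^{k+1} = -0.1665
Step 3: u-update.
u^{k+1} = -0.9508 - 0.5452 + 0.1665 = -1.3295
Step 4: Primal residual = |-0.5452 + 0.1665| = 0.3787


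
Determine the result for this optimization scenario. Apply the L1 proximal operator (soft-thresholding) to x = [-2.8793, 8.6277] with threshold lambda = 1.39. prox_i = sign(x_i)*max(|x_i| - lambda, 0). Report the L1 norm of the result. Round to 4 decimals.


Soft-thresholding with lambda = 1.39:
prox(-2.8793) = sign(-2.8793)*max(|-2.8793| - 1.39, 0) = -1.4893
prox(8.6277) = sign(8.6277)*max(|8.6277| - 1.39, 0) = 7.2377
prox(x) = [-1.4893, 7.2377]
||prox(x)||_1 = 1.4893 + 7.2377 = 8.727


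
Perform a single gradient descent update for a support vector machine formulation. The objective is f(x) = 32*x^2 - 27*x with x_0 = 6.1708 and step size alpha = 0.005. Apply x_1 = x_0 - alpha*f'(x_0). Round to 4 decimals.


We compute the gradient at x_0 and apply the update.
f'(x) = 64*x - 27
f'(6.1708) = 64*6.1708 - 27 = 367.9312
x_1 = 6.1708 - 0.005*367.9312 = 4.3311


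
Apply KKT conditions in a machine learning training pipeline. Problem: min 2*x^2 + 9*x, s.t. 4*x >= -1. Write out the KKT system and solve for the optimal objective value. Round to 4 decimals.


Step 1: Try lambda = 0 (constraint inactive).
x_unc = -9/(2*2) = -2.25
Check: 4*-2.25 = -9.0 < -1 -- violated!
Step 2: Constraint must be active: 4*x = -1
x* = -1/4 = -0.25
lambda = (2*2*(-0.25) + 9)/4 = 2.0
Step 3: Compute optimal value.
f(x*) = 2*(-0.25)^2 + 9*(-0.25) = -2.125


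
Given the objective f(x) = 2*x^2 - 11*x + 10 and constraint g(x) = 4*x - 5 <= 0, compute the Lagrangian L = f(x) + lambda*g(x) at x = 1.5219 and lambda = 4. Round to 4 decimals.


Step 1: Evaluate f(x).
f(1.5219) = 2*1.5219^2 - 11*1.5219 + 10 = -2.1085
Step 2: Evaluate g(x).
g(1.5219) = 4*1.5219 - 5 = 1.0876
Step 3: Compute Lagrangian.
L = -2.1085 + 4*1.0876 = 2.2419


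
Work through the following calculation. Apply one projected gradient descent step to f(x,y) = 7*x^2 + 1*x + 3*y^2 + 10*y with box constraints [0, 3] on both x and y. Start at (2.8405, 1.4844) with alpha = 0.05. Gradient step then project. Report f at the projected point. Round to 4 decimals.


Step 1: Compute gradient at (2.8405, 1.4844).
grad_x = 2*7*2.8405 + 1 = 40.767
grad_y = 2*3*1.4844 + 10 = 18.9064
Step 2: Gradient step.
x_raw = 2.8405 - 0.05*40.767 = 0.8022
y_raw = 1.4844 - 0.05*18.9064 = 0.5391
Step 3: Project onto [0, 3].
x_proj = clip(0.8022) = 0.8022
y_proj = clip(0.5391) = 0.5391
Step 4: Evaluate f.
f(0.8022, 0.5391) = 11.5689


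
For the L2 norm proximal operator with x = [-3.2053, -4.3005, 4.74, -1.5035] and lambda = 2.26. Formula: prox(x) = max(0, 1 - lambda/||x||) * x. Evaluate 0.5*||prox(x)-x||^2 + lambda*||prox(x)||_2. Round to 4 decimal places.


Step 1: Compute ||x||.
||x|| = 7.3141
Step 2: Compute scaling factor.
scale = max(0, 1 - 2.26/7.3141) = 0.691
Step 3: prox(x) = [-2.2149, -2.9717, 3.2754, -1.0389]
||prox(x)|| = 5.0541
Step 4: Proximal objective.
0.5*||prox-x||^2 = 2.5538
lambda*||prox|| = 11.4223
Total = 13.9761


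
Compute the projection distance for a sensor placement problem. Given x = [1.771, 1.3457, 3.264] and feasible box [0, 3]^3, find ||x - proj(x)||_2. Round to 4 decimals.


Project each component onto [0, 3].
clip(1.771) = 1.771, clip(1.3457) = 1.3457, clip(3.264) = 3.0
Projection = [1.771, 1.3457, 3.0]
Squared diffs: [0.0, 0.0, 0.0697]
Distance = sqrt(0.0697) = 0.264


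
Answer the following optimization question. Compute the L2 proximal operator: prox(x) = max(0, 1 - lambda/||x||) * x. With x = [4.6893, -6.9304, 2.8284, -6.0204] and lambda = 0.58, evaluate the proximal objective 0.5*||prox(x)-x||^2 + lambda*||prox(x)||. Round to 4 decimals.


Step 1: Compute ||x||.
||x|| = 10.6895
Step 2: Compute scaling factor.
scale = max(0, 1 - 0.58/10.6895) = 0.9457
Step 3: prox(x) = [4.4349, -6.5544, 2.6749, -5.6937]
||prox(x)|| = 10.1095
Step 4: Proximal objective.
0.5*||prox-x||^2 = 0.1682
lambda*||prox|| = 5.8635
Total = 6.0317


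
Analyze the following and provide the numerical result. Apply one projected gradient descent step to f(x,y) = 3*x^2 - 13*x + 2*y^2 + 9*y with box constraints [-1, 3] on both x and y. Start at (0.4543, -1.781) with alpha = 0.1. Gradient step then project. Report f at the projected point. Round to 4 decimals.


Step 1: Compute gradient at (0.4543, -1.781).
grad_x = 2*3*0.4543 - 13 = -10.2742
grad_y = 2*2*-1.781 + 9 = 1.876
Step 2: Gradient step.
x_raw = 0.4543 - 0.1*-10.2742 = 1.4817
y_raw = -1.781 - 0.1*1.876 = -1.9686
Step 3: Project onto [-1, 3].
x_proj = clip(1.4817) = 1.4817
y_proj = clip(-1.9686) = -1.0
Step 4: Evaluate f.
f(1.4817, -1.0) = -19.6759


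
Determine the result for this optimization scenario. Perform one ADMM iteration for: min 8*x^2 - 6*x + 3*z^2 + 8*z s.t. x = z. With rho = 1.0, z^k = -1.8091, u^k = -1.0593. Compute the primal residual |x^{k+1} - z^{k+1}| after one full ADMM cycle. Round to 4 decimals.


ADMM iteration with rho = 1.0, z^k = -1.8091, u^k = -1.0593
Step 1: x-update.
Minimize 8*x^2 - 6*x + (1.0/2)*(x + 1.8091 - 1.0593)^2
FOC: (2*8 + 1.0)*x = 6 + 1.0*(-1.8091 + 1.0593)
x^{k+1} = 0.3088
Step 2: z-update.
Minimize 3*z^2 + 8*z + (1.0/2)*(0.3088 - z - 1.0593)^2
FOC: (2*3 + 1.0)*z = -8 + 1.0*(0.3088 - 1.0593)
z^{k+1} = -1.2501
Step 3: u-update.
u^{k+1} = -1.0593 + 0.3088 + 1.2501 = 0.4996
Step 4: Primal residual = |0.3088 + 1.2501| = 1.5589


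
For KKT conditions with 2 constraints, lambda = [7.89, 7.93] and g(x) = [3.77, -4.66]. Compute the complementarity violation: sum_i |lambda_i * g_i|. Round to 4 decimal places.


KKT complementary slackness check:
lambda_1 * g_1 = 7.89 * 3.77 = 29.7453
lambda_2 * g_2 = 7.93 * -4.66 = -36.9538
Total violation = 29.7453 + 36.9538 = 66.6991


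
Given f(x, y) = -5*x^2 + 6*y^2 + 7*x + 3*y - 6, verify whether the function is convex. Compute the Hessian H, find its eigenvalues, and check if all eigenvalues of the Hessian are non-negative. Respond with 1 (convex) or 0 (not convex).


The Hessian of f(x,y) = -5*x^2 + 6*y^2 + 7*x + 3*y - 6 is:
H = [[-10, 0], [0, 12]]
Trace = -10 + 12 = 2
Determinant = -10*12 - (0)^2 = -120
Discriminant = (2)^2 - 4*-120 = 484.0
Eigenvalues: lambda_1 = -10.0, lambda_2 = 12.0
The function is not convex.

0


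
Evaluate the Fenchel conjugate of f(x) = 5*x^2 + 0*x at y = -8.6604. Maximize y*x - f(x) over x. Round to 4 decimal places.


f*(y) = sup_x {y*x - a*x^2 - b*x} = sup_x {(y-b)*x - a*x^2}
FOC: (y - b) - 2a*x = 0 => x* = (y - b)/(2a)
x* = (-8.6604 - 0)/(2*5) = -0.866
f*(-8.6604) = (y-b)^2/(4a) = (-8.6604 - 0)^2/(4*5)
= 75.0025/20 = 3.7501


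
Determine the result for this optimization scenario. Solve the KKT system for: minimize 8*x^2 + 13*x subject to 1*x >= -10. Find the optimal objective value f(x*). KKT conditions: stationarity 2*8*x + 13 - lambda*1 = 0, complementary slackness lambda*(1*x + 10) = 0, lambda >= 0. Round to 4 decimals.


Step 1: Try lambda = 0 (constraint inactive).
Stationarity: 2*8*x + 13 = 0
x* = -13/(2*8) = -0.8125
Check constraint: 1*-0.8125 = -0.8125 >= -10 -- satisfied.
Step 2: Compute optimal value.
f(x*) = 8*(-0.8125)^2 + 13*(-0.8125) = -5.2813


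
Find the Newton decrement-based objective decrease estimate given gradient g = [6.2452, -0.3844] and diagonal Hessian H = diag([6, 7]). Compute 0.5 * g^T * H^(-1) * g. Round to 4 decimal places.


Step 1: H is diagonal, so H^(-1) * g = [1.0409, -0.0549].
Step 2: g^T H^(-1) g = sum_i g_i^2 / H_ii
  = (6.2452)^2/6 + (-0.3844)^2/7
  = 6.5004 + 0.0211 = 6.5215
Step 3: Objective decrease = 0.5 * g^T H^(-1) g = 3.2608


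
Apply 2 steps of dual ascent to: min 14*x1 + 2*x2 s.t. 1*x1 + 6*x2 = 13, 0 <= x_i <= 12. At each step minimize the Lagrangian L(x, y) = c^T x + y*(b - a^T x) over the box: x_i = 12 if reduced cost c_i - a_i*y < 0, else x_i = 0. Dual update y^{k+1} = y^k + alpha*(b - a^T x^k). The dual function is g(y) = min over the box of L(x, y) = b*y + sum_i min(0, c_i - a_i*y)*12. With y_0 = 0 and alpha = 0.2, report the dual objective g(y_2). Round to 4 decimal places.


Dual ascent for LP: min 14*x1 + 2*x2, 1*x1 + 6*x2 = 13, 0 <= x_i <= 12
Step 1: y^k = 0.0, reduced costs: (14.0, 2.0)
  x^k = (0.0, 0.0), subgradient = b - a^T x = 13.0
  y^{k+1} = 0.0 + 0.2*13.0 = 2.6
Step 2: y^k = 2.6, reduced costs: (11.4, -13.6)
  x^k = (0.0, 12.0), subgradient = b - a^T x = -59.0
  y^{k+1} = 2.6 + 0.2*-59.0 = -9.2
Dual objective at y_2 = -9.2: reduced costs (23.2, 57.2), box minimizer x = (0.0, 0.0)
g(y_2) = b*y + (c1 - a1*y)*x1 + (c2 - a2*y)*x2 = 13*(-9.2) + 23.2*0.0 + 57.2*0.0 = -119.6 + 0.0 + 0.0 = -119.6


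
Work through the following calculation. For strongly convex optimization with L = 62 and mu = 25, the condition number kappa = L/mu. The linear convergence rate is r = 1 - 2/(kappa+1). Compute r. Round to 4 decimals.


Step 1: Compute the condition number.
kappa = L/mu = 62/25 = 2.48
Step 2: Compute the convergence rate.
r = 1 - 2/(kappa + 1) = 1 - 2*mu/(L + mu) = (L - mu)/(L + mu) = 37/87 = 0.4253


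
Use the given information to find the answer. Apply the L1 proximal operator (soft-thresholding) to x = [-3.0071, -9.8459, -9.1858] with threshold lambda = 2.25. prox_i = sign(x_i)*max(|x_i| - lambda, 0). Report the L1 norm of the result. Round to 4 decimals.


Soft-thresholding with lambda = 2.25:
prox(-3.0071) = sign(-3.0071)*max(|-3.0071| - 2.25, 0) = -0.7571
prox(-9.8459) = sign(-9.8459)*max(|-9.8459| - 2.25, 0) = -7.5959
prox(-9.1858) = sign(-9.1858)*max(|-9.1858| - 2.25, 0) = -6.9358
prox(x) = [-0.7571, -7.5959, -6.9358]
||prox(x)||_1 = 0.7571 + 7.5959 + 6.9358 = 15.2888


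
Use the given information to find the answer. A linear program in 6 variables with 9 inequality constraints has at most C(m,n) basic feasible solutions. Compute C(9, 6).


Each vertex corresponds to some choice of n active constraints out of m, so the number of vertices is at most C(m, n) = m! / (n!(m-n)!).
m = 9, n = 6
Numerator: 9 * 8 * 7 * 6 * 5 * 4
Denominator: 6! = 720
C(9, 6) = 84


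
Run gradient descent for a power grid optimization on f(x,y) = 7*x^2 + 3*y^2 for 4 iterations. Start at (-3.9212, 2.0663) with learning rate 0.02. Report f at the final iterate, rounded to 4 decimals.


Gradient descent on f(x,y) = 7*x^2 + 3*y^2.
Starting point: (-3.9212, 2.0663), alpha = 0.02
Step 1: grad_x = 2*7*-3.9212 = -54.8968, grad_y = 2*3*2.0663 = 12.3978
  x_1 = -3.9212 - 0.02*-54.8968 = -2.8233
  y_1 = 2.0663 - 0.02*12.3978 = 1.8183
Step 2: grad_x = 2*7*-2.8233 = -39.5257, grad_y = 2*3*1.8183 = 10.9101
  x_2 = -2.8233 - 0.02*-39.5257 = -2.0328
  y_2 = 1.8183 - 0.02*10.9101 = 1.6001
Step 3: grad_x = 2*7*-2.0328 = -28.4585, grad_y = 2*3*1.6001 = 9.6009
  x_3 = -2.0328 - 0.02*-28.4585 = -1.4636
  y_3 = 1.6001 - 0.02*9.6009 = 1.4081
Step 4: grad_x = 2*7*-1.4636 = -20.4901, grad_y = 2*3*1.4081 = 8.4488
  x_4 = -1.4636 - 0.02*-20.4901 = -1.0538
  y_4 = 1.4081 - 0.02*8.4488 = 1.2392
f(-1.0538, 1.2392) = 7*(-1.0538)^2 + 3*1.2392^2 = 12.3796


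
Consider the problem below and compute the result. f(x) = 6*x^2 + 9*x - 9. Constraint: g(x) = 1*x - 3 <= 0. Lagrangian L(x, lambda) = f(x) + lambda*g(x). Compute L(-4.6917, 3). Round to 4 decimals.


Step 1: Evaluate f(x).
f(-4.6917) = 6*(-4.6917)^2 + 9*(-4.6917) - 9 = 80.847
Step 2: Evaluate g(x).
g(-4.6917) = 1*-4.6917 - 3 = -7.6917
Step 3: Compute Lagrangian.
L = 80.847 + 3*-7.6917 = 57.7719


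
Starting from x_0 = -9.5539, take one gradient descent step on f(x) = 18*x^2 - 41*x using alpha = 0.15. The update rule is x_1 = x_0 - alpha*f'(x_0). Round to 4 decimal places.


We compute the gradient at x_0 and apply the update.
f'(x) = 36*x - 41
f'(-9.5539) = 36*-9.5539 - 41 = -384.9404
x_1 = -9.5539 - 0.15*-384.9404 = 48.1872


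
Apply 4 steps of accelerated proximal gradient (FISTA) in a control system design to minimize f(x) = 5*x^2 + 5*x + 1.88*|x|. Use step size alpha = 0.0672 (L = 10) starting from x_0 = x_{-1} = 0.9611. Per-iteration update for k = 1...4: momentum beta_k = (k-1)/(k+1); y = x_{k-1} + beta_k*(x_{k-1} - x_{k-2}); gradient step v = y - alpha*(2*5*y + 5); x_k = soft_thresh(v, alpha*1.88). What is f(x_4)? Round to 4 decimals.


FISTA on f(x) = 5*x^2 + 5*x + 1.88*|x|
L = 10, alpha = 0.0672
Iteration 1: beta = 0.0, y = 0.9611 + 0.0*(0.9611 - 0.9611) = 0.9611
  grad(y) = 14.611, v = y - alpha*grad = -0.0208
  prox(v) = soft_thresh(-0.0208, 0.1263) = 0.0
Iteration 2: beta = 0.3333, y = 0.0 + 0.3333*(0.0 - 0.9611) = -0.3204
  grad(y) = 1.7963, v = y - alpha*grad = -0.4411
  prox(v) = soft_thresh(-0.4411, 0.1263) = -0.3147
Iteration 3: beta = 0.5, y = -0.3147 + 0.5*(-0.3147 - 0.0) = -0.4721
  grad(y) = 0.2788, v = y - alpha*grad = -0.4909
  prox(v) = soft_thresh(-0.4909, 0.1263) = -0.3645
Iteration 4: beta = 0.6, y = -0.3645 + 0.6*(-0.3645 + 0.3147) = -0.3944
  grad(y) = 1.0562, v = y - alpha*grad = -0.4654
  prox(v) = soft_thresh(-0.4654, 0.1263) = -0.339
f(x_4) = 5*(-0.339)^2 + 5*(-0.339) + 1.88*|-0.339| = -0.4831


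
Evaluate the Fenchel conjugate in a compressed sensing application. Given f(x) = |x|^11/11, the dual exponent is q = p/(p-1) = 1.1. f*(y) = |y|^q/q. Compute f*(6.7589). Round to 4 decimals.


The conjugate exponent q satisfies 1/p + 1/q = 1.
p = 11, so q = 11/(11 - 1) = 1.1
|y|^q = 6.7589^1.1 = 8.1821
f*(6.7589) = 8.1821 / 1.1 = 7.4383


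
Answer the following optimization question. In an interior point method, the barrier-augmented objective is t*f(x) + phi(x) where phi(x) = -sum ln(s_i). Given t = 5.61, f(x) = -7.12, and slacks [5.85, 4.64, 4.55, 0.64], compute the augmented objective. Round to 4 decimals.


Step 1: Compute log-barrier.
ln values: [1.7664, 1.5347, 1.5151, -0.4463]
phi = -(1.7664 + 1.5347 + 1.5151 - 0.4463) = -4.37
Step 2: Compute augmented objective.
t*f(x) = 5.61*-7.12 = -39.9432
Total = -39.9432 - 4.37 = -44.3132


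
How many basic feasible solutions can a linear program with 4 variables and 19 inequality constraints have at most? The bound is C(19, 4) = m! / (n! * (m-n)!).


Each vertex corresponds to some choice of n active constraints out of m, so the number of vertices is at most C(m, n) = m! / (n!(m-n)!).
m = 19, n = 4
Numerator: 19 * 18 * 17 * 16
Denominator: 4! = 24
C(19, 4) = 3876


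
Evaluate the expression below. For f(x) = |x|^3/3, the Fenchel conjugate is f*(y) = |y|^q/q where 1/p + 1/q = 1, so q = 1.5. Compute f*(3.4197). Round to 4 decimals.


The conjugate exponent q satisfies 1/p + 1/q = 1.
p = 3, so q = 3/(3 - 1) = 1.5
|y|^q = 3.4197^1.5 = 6.3239
f*(3.4197) = 6.3239 / 1.5 = 4.2159


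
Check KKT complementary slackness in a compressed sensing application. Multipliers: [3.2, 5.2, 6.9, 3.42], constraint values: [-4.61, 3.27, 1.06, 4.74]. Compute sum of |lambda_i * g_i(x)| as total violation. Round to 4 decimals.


KKT complementary slackness check:
lambda_1 * g_1 = 3.2 * -4.61 = -14.752
lambda_2 * g_2 = 5.2 * 3.27 = 17.004
lambda_3 * g_3 = 6.9 * 1.06 = 7.314
lambda_4 * g_4 = 3.42 * 4.74 = 16.2108
Total violation = 14.752 + 17.004 + 7.314 + 16.2108 = 55.2808


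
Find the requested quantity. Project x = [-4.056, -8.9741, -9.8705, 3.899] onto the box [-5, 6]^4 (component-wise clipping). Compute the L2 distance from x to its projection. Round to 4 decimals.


Project each component onto [-5, 6].
clip(-4.056) = -4.056, clip(-8.9741) = -5.0, clip(-9.8705) = -5.0, clip(3.899) = 3.899
Projection = [-4.056, -5.0, -5.0, 3.899]
Squared diffs: [0.0, 15.7935, 23.7218, 0.0]
Distance = sqrt(39.5153) = 6.2861


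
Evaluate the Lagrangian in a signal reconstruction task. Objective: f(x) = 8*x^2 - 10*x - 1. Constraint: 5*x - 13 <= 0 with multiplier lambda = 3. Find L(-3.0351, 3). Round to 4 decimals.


Step 1: Evaluate f(x).
f(-3.0351) = 8*(-3.0351)^2 - 10*(-3.0351) - 1 = 103.0457
Step 2: Evaluate g(x).
g(-3.0351) = 5*-3.0351 - 13 = -28.1755
Step 3: Compute Lagrangian.
L = 103.0457 + 3*-28.1755 = 18.5192


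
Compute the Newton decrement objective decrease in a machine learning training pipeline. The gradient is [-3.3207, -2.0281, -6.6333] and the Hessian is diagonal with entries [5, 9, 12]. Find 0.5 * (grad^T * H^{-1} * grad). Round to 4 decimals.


Step 1: H is diagonal, so H^(-1) * g = [-0.6641, -0.2253, -0.5528].
Step 2: g^T H^(-1) g = sum_i g_i^2 / H_ii
  = (-3.3207)^2/5 + (-2.0281)^2/9 + (-6.6333)^2/12
  = 2.2054 + 0.457 + 3.6667 = 6.3292
Step 3: Objective decrease = 0.5 * g^T H^(-1) g = 3.1646


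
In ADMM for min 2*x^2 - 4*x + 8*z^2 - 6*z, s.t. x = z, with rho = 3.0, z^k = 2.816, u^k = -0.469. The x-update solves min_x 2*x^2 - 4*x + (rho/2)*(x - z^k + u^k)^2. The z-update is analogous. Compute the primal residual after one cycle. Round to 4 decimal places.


ADMM iteration with rho = 3.0, z^k = 2.816, u^k = -0.469
Step 1: x-update.
Minimize 2*x^2 - 4*x + (3.0/2)*(x - 2.816 - 0.469)^2
FOC: (2*2 + 3.0)*x = 4 + 3.0*(2.816 + 0.469)
x^{k+1} = 1.9793
Step 2: z-update.
Minimize 8*z^2 - 6*z + (3.0/2)*(1.9793 - z - 0.469)^2
FOC: (2*8 + 3.0)*z = 6 + 3.0*(1.9793 - 0.469)
z^{k+1} = 0.5543
Step 3: u-update.
u^{k+1} = -0.469 + 1.9793 - 0.5543 = 0.956
Step 4: Primal residual = |1.9793 - 0.5543| = 1.425


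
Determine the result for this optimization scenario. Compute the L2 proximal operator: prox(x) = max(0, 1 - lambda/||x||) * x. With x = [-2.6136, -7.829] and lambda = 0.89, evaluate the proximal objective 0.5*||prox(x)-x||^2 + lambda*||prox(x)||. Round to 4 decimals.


Step 1: Compute ||x||.
||x|| = 8.2537
Step 2: Compute scaling factor.
scale = max(0, 1 - 0.89/8.2537) = 0.8922
Step 3: prox(x) = [-2.3318, -6.9848]
||prox(x)|| = 7.3637
Step 4: Proximal objective.
0.5*||prox-x||^2 = 0.3961
lambda*||prox|| = 6.5537
Total = 6.9498


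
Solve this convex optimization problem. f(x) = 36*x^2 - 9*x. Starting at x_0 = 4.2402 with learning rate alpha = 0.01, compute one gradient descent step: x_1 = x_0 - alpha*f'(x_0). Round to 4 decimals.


We compute the gradient at x_0 and apply the update.
f'(x) = 72*x - 9
f'(4.2402) = 72*4.2402 - 9 = 296.2944
x_1 = 4.2402 - 0.01*296.2944 = 1.2773


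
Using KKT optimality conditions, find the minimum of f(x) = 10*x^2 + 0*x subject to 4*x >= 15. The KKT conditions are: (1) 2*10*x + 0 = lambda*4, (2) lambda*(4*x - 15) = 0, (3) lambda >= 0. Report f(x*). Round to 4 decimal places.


Step 1: Try lambda = 0 (constraint inactive).
x_unc = 0/(2*10) = 0.0
Check: 4*0.0 = 0.0 < 15 -- violated!
Step 2: Constraint must be active: 4*x = 15
x* = 15/4 = 3.75
lambda = (2*10*3.75 + 0)/4 = 18.75
Step 3: Compute optimal value.
f(x*) = 10*3.75^2 + 0*3.75 = 140.625


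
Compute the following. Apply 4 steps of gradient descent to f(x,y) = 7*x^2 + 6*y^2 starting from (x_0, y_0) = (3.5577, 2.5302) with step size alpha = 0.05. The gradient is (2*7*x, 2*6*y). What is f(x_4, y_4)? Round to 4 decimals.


Gradient descent on f(x,y) = 7*x^2 + 6*y^2.
Starting point: (3.5577, 2.5302), alpha = 0.05
Step 1: grad_x = 2*7*3.5577 = 49.8078, grad_y = 2*6*2.5302 = 30.3624
  x_1 = 3.5577 - 0.05*49.8078 = 1.0673
  y_1 = 2.5302 - 0.05*30.3624 = 1.0121
Step 2: grad_x = 2*7*1.0673 = 14.9423, grad_y = 2*6*1.0121 = 12.145
  x_2 = 1.0673 - 0.05*14.9423 = 0.3202
  y_2 = 1.0121 - 0.05*12.145 = 0.4048
Step 3: grad_x = 2*7*0.3202 = 4.4827, grad_y = 2*6*0.4048 = 4.858
  x_3 = 0.3202 - 0.05*4.4827 = 0.0961
  y_3 = 0.4048 - 0.05*4.858 = 0.1619
Step 4: grad_x = 2*7*0.0961 = 1.3448, grad_y = 2*6*0.1619 = 1.9432
  x_4 = 0.0961 - 0.05*1.3448 = 0.0288
  y_4 = 0.1619 - 0.05*1.9432 = 0.0648
f(0.0288, 0.0648) = 7*0.0288^2 + 6*0.0648^2 = 0.031


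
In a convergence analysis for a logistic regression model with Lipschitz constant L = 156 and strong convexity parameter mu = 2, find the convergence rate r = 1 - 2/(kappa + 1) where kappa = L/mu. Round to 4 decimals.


Step 1: Compute the condition number.
kappa = L/mu = 156/2 = 78.0
Step 2: Compute the convergence rate.
r = 1 - 2/(kappa + 1) = 1 - 2*mu/(L + mu) = (L - mu)/(L + mu) = 154/158 = 0.9747


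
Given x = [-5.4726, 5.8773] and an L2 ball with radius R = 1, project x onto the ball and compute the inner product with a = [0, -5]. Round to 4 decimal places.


Step 1: Compute ||x|| (intermediates to 6 decimals).
||x|| = sqrt((-5.4726)^2 + 5.8773^2) = 8.030692
Step 2: Project.
Since ||x|| > R, scale = R/||x|| = 1/8.030692 = 0.124522, proj(x) = scale * x
proj(x) = [-0.681459, 0.731853]
Step 3: Dot product.
a^T * proj(x) = 0*(-0.681459) - 5*0.731853 = -3.6593


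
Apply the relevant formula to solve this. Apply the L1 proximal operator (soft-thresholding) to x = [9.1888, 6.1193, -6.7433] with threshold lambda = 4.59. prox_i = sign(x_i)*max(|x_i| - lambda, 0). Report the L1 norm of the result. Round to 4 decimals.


Soft-thresholding with lambda = 4.59:
prox(9.1888) = sign(9.1888)*max(|9.1888| - 4.59, 0) = 4.5988
prox(6.1193) = sign(6.1193)*max(|6.1193| - 4.59, 0) = 1.5293
prox(-6.7433) = sign(-6.7433)*max(|-6.7433| - 4.59, 0) = -2.1533
prox(x) = [4.5988, 1.5293, -2.1533]
||prox(x)||_1 = 4.5988 + 1.5293 + 2.1533 = 8.2814


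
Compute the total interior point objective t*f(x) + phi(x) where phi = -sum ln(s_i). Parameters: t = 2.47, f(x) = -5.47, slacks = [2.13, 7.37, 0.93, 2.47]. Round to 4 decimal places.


Step 1: Compute log-barrier.
ln values: [0.7561, 1.9974, -0.0726, 0.9042]
phi = -(0.7561 + 1.9974 - 0.0726 + 0.9042) = -3.5852
Step 2: Compute augmented objective.
t*f(x) = 2.47*-5.47 = -13.5109
Total = -13.5109 - 3.5852 = -17.0961


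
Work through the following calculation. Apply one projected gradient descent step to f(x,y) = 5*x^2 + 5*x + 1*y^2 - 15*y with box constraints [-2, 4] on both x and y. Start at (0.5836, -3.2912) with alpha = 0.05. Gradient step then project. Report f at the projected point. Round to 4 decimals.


Step 1: Compute gradient at (0.5836, -3.2912).
grad_x = 2*5*0.5836 + 5 = 10.836
grad_y = 2*1*-3.2912 - 15 = -21.5824
Step 2: Gradient step.
x_raw = 0.5836 - 0.05*10.836 = 0.0418
y_raw = -3.2912 - 0.05*-21.5824 = -2.2121
Step 3: Project onto [-2, 4].
x_proj = clip(0.0418) = 0.0418
y_proj = clip(-2.2121) = -2.0
Step 4: Evaluate f.
f(0.0418, -2.0) = 34.2177


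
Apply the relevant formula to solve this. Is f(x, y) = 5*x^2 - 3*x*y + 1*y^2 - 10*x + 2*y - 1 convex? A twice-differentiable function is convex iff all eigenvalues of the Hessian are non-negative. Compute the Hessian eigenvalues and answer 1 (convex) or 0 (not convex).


The Hessian of f(x,y) = 5*x^2 - 3*x*y + 1*y^2 - 10*x + 2*y - 1 is:
H = [[10, -3], [-3, 2]]
Trace = 10 + 2 = 12
Determinant = 10*2 - (-3)^2 = 11
Discriminant = (12)^2 - 4*11 = 100.0
Eigenvalues: lambda_1 = 1.0, lambda_2 = 11.0
The function is convex.

1


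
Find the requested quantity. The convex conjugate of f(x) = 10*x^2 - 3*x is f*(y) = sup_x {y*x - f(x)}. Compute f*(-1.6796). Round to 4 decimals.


f*(y) = sup_x {y*x - a*x^2 - b*x} = sup_x {(y-b)*x - a*x^2}
FOC: (y - b) - 2a*x = 0 => x* = (y - b)/(2a)
x* = (-1.6796 + 3)/(2*10) = 0.066
f*(-1.6796) = (y-b)^2/(4a) = (-1.6796 + 3)^2/(4*10)
= 1.7435/40 = 0.0436


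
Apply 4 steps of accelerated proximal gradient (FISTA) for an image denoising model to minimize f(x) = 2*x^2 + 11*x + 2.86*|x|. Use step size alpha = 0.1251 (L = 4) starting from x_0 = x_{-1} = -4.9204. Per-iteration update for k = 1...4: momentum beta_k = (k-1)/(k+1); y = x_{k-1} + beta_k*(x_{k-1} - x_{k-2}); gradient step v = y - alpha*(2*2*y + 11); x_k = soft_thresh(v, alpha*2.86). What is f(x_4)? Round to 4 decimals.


FISTA on f(x) = 2*x^2 + 11*x + 2.86*|x|
L = 4, alpha = 0.1251
Iteration 1: beta = 0.0, y = -4.9204 + 0.0*(-4.9204 + 4.9204) = -4.9204
  grad(y) = -8.6816, v = y - alpha*grad = -3.8343
  prox(v) = soft_thresh(-3.8343, 0.3578) = -3.4765
Iteration 2: beta = 0.3333, y = -3.4765 + 0.3333*(-3.4765 + 4.9204) = -2.9953
  grad(y) = -0.981, v = y - alpha*grad = -2.8725
  prox(v) = soft_thresh(-2.8725, 0.3578) = -2.5147
Iteration 3: beta = 0.5, y = -2.5147 + 0.5*(-2.5147 + 3.4765) = -2.0338
  grad(y) = 2.8646, v = y - alpha*grad = -2.3922
  prox(v) = soft_thresh(-2.3922, 0.3578) = -2.0344
Iteration 4: beta = 0.6, y = -2.0344 + 0.6*(-2.0344 + 2.5147) = -1.7462
  grad(y) = 4.0151, v = y - alpha*grad = -2.2485
  prox(v) = soft_thresh(-2.2485, 0.3578) = -1.8907
f(x_4) = 2*(-1.8907)^2 + 11*(-1.8907) + 2.86*|-1.8907| = -8.2408


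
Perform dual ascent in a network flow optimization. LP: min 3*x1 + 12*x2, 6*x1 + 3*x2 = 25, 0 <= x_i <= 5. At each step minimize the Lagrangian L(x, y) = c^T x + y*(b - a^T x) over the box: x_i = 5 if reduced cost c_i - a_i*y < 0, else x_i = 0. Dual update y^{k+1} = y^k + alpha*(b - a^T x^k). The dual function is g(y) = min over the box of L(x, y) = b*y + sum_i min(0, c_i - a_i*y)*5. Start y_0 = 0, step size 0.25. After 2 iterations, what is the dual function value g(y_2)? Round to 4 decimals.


Dual ascent for LP: min 3*x1 + 12*x2, 6*x1 + 3*x2 = 25, 0 <= x_i <= 5
Step 1: y^k = 0.0, reduced costs: (3.0, 12.0)
  x^k = (0.0, 0.0), subgradient = b - a^T x = 25.0
  y^{k+1} = 0.0 + 0.25*25.0 = 6.25
Step 2: y^k = 6.25, reduced costs: (-34.5, -6.75)
  x^k = (5.0, 5.0), subgradient = b - a^T x = -20.0
  y^{k+1} = 6.25 + 0.25*-20.0 = 1.25
Dual objective at y_2 = 1.25: reduced costs (-4.5, 8.25), box minimizer x = (5.0, 0.0)
g(y_2) = b*y + (c1 - a1*y)*x1 + (c2 - a2*y)*x2 = 25*1.25 + (-4.5)*5.0 + 8.25*0.0 = 31.25 - 22.5 + 0.0 = 8.75


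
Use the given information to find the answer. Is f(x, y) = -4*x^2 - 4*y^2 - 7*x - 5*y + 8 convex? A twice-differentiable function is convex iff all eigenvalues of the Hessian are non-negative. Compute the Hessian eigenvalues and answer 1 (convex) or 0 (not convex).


The Hessian of f(x,y) = -4*x^2 - 4*y^2 - 7*x - 5*y + 8 is:
H = [[-8, 0], [0, -8]]
Trace = -8 - 8 = -16
Determinant = -8*-8 - (0)^2 = 64
Discriminant = (-16)^2 - 4*64 = 0.0
Eigenvalues: lambda_1 = -8.0, lambda_2 = -8.0
The function is not convex.

0


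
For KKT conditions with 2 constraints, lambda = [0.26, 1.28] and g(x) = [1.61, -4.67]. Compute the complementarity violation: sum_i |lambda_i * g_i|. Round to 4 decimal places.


KKT complementary slackness check:
lambda_1 * g_1 = 0.26 * 1.61 = 0.4186
lambda_2 * g_2 = 1.28 * -4.67 = -5.9776
Total violation = 0.4186 + 5.9776 = 6.3962


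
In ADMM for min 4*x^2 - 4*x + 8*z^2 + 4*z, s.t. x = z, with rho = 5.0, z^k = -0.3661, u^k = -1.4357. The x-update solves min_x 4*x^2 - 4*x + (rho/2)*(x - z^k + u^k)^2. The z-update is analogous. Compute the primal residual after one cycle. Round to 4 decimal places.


ADMM iteration with rho = 5.0, z^k = -0.3661, u^k = -1.4357
Step 1: x-update.
Minimize 4*x^2 - 4*x + (5.0/2)*(x + 0.3661 - 1.4357)^2
FOC: (2*4 + 5.0)*x = 4 + 5.0*(-0.3661 + 1.4357)
x^{k+1} = 0.7191
Step 2: z-update.
Minimize 8*z^2 + 4*z + (5.0/2)*(0.7191 - z - 1.4357)^2
FOC: (2*8 + 5.0)*z = -4 + 5.0*(0.7191 - 1.4357)
z^{k+1} = -0.3611
Step 3: u-update.
u^{k+1} = -1.4357 + 0.7191 + 0.3611 = -0.3555
Step 4: Primal residual = |0.7191 + 0.3611| = 1.0802


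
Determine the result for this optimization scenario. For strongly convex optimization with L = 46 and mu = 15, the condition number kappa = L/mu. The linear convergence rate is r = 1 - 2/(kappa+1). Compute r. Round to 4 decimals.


Step 1: Compute the condition number.
kappa = L/mu = 46/15 = 3.0667
Step 2: Compute the convergence rate.
r = 1 - 2/(kappa + 1) = 1 - 2*mu/(L + mu) = (L - mu)/(L + mu) = 31/61 = 0.5082


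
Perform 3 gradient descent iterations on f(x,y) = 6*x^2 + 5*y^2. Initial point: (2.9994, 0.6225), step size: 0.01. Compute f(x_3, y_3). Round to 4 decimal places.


Gradient descent on f(x,y) = 6*x^2 + 5*y^2.
Starting point: (2.9994, 0.6225), alpha = 0.01
Step 1: grad_x = 2*6*2.9994 = 35.9928, grad_y = 2*5*0.6225 = 6.225
  x_1 = 2.9994 - 0.01*35.9928 = 2.6395
  y_1 = 0.6225 - 0.01*6.225 = 0.5603
Step 2: grad_x = 2*6*2.6395 = 31.6737, grad_y = 2*5*0.5603 = 5.6025
  x_2 = 2.6395 - 0.01*31.6737 = 2.3227
  y_2 = 0.5603 - 0.01*5.6025 = 0.5042
Step 3: grad_x = 2*6*2.3227 = 27.8728, grad_y = 2*5*0.5042 = 5.0423
  x_3 = 2.3227 - 0.01*27.8728 = 2.044
  y_3 = 0.5042 - 0.01*5.0423 = 0.4538
f(2.044, 0.4538) = 6*2.044^2 + 5*0.4538^2 = 26.0975
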